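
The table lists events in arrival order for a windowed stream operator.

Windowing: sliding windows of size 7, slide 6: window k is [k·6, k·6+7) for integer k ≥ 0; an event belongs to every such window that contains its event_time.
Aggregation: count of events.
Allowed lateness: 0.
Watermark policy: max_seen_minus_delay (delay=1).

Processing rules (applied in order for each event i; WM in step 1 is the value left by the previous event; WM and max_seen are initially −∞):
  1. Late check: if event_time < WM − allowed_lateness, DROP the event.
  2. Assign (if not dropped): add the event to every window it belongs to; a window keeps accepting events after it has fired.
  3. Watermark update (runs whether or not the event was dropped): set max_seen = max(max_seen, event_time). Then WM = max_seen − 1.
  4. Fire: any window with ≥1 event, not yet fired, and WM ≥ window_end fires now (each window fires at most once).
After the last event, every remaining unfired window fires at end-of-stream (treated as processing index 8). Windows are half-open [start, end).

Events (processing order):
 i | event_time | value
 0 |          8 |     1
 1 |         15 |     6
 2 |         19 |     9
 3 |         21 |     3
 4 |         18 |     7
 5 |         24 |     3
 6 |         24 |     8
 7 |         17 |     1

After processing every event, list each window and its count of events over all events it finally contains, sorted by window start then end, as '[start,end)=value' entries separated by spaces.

[6,13)=1 [12,19)=1 [18,25)=4 [24,31)=2

i=0 t=8 v=1: → [6,13); WM=7
i=1 t=15 v=6: → [12,19); WM=14; [6,13) fires=1
i=2 t=19 v=9: → [18,25); WM=18
i=3 t=21 v=3: → [18,25); WM=20; [12,19) fires=1
i=4 t=18 v=7: DROP (t<20-0); WM=20
i=5 t=24 v=3: → [24,31),[18,25); WM=23
i=6 t=24 v=8: → [24,31),[18,25); WM=23
i=7 t=17 v=1: DROP (t<23-0); WM=23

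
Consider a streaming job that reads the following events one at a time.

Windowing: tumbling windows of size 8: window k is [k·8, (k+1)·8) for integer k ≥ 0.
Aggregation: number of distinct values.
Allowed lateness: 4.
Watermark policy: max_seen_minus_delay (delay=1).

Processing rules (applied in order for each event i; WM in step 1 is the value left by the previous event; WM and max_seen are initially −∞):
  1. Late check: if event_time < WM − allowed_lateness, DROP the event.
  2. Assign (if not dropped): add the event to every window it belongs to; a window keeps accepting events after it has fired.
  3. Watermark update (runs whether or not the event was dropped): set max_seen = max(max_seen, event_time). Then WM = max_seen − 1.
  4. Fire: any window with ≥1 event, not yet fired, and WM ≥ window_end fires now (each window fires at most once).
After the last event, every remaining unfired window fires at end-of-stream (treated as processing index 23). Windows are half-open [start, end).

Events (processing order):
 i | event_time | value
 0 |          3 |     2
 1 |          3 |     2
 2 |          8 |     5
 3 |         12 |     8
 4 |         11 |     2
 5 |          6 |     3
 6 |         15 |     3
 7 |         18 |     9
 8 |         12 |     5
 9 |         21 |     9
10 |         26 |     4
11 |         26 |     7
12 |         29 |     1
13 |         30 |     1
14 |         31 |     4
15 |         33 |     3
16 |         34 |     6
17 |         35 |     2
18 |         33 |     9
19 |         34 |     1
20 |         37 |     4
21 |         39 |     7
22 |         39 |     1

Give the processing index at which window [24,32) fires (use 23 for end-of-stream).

15

i=0 t=3 v=2: → [0,8); WM=2
i=1 t=3 v=2: → [0,8); WM=2
i=2 t=8 v=5: → [8,16); WM=7
i=3 t=12 v=8: → [8,16); WM=11; [0,8) fires=1
i=4 t=11 v=2: → [8,16); WM=11
i=5 t=6 v=3: DROP (t<11-4); WM=11
i=6 t=15 v=3: → [8,16); WM=14
i=7 t=18 v=9: → [16,24); WM=17; [8,16) fires=4
i=8 t=12 v=5: DROP (t<17-4); WM=17
i=9 t=21 v=9: → [16,24); WM=20
i=10 t=26 v=4: → [24,32); WM=25; [16,24) fires=1
i=11 t=26 v=7: → [24,32); WM=25
i=12 t=29 v=1: → [24,32); WM=28
i=13 t=30 v=1: → [24,32); WM=29
i=14 t=31 v=4: → [24,32); WM=30
i=15 t=33 v=3: → [32,40); WM=32; [24,32) fires=3
i=16 t=34 v=6: → [32,40); WM=33
i=17 t=35 v=2: → [32,40); WM=34
i=18 t=33 v=9: → [32,40); WM=34
i=19 t=34 v=1: → [32,40); WM=34
i=20 t=37 v=4: → [32,40); WM=36
i=21 t=39 v=7: → [32,40); WM=38
i=22 t=39 v=1: → [32,40); WM=38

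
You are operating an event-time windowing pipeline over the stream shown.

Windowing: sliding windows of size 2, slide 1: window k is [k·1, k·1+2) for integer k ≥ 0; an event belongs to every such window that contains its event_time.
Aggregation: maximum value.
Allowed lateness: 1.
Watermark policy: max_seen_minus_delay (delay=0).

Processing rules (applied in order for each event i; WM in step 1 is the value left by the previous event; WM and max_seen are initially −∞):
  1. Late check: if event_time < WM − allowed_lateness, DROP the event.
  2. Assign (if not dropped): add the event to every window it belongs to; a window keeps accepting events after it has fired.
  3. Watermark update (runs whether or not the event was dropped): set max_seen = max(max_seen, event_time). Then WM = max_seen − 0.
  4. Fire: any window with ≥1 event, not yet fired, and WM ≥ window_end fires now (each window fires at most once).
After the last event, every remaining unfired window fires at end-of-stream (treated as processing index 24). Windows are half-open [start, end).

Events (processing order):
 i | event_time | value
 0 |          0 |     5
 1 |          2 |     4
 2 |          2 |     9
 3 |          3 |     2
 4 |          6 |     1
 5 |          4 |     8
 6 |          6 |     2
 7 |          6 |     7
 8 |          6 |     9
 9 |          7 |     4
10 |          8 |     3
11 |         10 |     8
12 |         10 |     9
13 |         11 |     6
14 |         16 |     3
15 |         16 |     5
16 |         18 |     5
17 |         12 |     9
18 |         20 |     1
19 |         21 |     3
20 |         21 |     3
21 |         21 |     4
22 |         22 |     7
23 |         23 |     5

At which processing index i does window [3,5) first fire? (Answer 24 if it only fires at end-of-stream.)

i=0 t=0 v=5: → [0,2); WM=0
i=1 t=2 v=4: → [2,4),[1,3); WM=2; [0,2) fires=5
i=2 t=2 v=9: → [2,4),[1,3); WM=2
i=3 t=3 v=2: → [3,5),[2,4); WM=3; [1,3) fires=9
i=4 t=6 v=1: → [6,8),[5,7); WM=6; [2,4) fires=9 [3,5) fires=2
i=5 t=4 v=8: DROP (t<6-1); WM=6
i=6 t=6 v=2: → [6,8),[5,7); WM=6
i=7 t=6 v=7: → [6,8),[5,7); WM=6
i=8 t=6 v=9: → [6,8),[5,7); WM=6
i=9 t=7 v=4: → [7,9),[6,8); WM=7; [5,7) fires=9
i=10 t=8 v=3: → [8,10),[7,9); WM=8; [6,8) fires=9
i=11 t=10 v=8: → [10,12),[9,11); WM=10; [7,9) fires=4 [8,10) fires=3
i=12 t=10 v=9: → [10,12),[9,11); WM=10
i=13 t=11 v=6: → [11,13),[10,12); WM=11; [9,11) fires=9
i=14 t=16 v=3: → [16,18),[15,17); WM=16; [10,12) fires=9 [11,13) fires=6
i=15 t=16 v=5: → [16,18),[15,17); WM=16
i=16 t=18 v=5: → [18,20),[17,19); WM=18; [15,17) fires=5 [16,18) fires=5
i=17 t=12 v=9: DROP (t<18-1); WM=18
i=18 t=20 v=1: → [20,22),[19,21); WM=20; [17,19) fires=5 [18,20) fires=5
i=19 t=21 v=3: → [21,23),[20,22); WM=21; [19,21) fires=1
i=20 t=21 v=3: → [21,23),[20,22); WM=21
i=21 t=21 v=4: → [21,23),[20,22); WM=21
i=22 t=22 v=7: → [22,24),[21,23); WM=22; [20,22) fires=4
i=23 t=23 v=5: → [23,25),[22,24); WM=23; [21,23) fires=7

4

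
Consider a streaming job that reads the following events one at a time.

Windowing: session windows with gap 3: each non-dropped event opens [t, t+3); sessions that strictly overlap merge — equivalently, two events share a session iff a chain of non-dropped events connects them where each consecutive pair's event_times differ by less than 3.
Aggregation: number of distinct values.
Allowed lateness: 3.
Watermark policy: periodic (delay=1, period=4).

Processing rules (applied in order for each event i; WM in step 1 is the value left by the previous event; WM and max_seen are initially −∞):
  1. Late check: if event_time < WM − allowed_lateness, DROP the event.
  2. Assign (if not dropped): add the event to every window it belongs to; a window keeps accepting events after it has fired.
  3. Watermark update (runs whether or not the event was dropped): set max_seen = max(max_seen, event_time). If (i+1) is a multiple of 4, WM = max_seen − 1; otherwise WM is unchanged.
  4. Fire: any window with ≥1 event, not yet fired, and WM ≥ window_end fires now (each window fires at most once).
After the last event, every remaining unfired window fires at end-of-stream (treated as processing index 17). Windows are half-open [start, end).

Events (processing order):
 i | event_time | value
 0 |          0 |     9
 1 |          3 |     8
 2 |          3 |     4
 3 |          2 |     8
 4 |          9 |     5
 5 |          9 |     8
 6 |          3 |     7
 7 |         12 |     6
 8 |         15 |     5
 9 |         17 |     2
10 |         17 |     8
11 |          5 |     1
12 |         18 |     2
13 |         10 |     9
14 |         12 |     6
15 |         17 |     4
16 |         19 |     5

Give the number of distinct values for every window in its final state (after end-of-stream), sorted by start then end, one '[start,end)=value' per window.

[0,6)=4 [9,12)=2 [12,15)=1 [15,22)=4

i=0 t=0 v=9: → [0,3); WM=−∞
i=1 t=3 v=8: → [3,6); WM=−∞
i=2 t=3 v=4: → [3,6); WM=−∞
i=3 t=2 v=8: → [0,6); WM=2
i=4 t=9 v=5: → [9,12); WM=2
i=5 t=9 v=8: → [9,12); WM=2
i=6 t=3 v=7: → [0,6); WM=2
i=7 t=12 v=6: → [12,15); WM=11
i=8 t=15 v=5: → [15,18); WM=11
i=9 t=17 v=2: → [15,20); WM=11
i=10 t=17 v=8: → [15,20); WM=11
i=11 t=5 v=1: DROP (t<11-3); WM=16
i=12 t=18 v=2: → [15,21); WM=16
i=13 t=10 v=9: DROP (t<16-3); WM=16
i=14 t=12 v=6: DROP (t<16-3); WM=16
i=15 t=17 v=4: → [15,21); WM=17
i=16 t=19 v=5: → [15,22); WM=17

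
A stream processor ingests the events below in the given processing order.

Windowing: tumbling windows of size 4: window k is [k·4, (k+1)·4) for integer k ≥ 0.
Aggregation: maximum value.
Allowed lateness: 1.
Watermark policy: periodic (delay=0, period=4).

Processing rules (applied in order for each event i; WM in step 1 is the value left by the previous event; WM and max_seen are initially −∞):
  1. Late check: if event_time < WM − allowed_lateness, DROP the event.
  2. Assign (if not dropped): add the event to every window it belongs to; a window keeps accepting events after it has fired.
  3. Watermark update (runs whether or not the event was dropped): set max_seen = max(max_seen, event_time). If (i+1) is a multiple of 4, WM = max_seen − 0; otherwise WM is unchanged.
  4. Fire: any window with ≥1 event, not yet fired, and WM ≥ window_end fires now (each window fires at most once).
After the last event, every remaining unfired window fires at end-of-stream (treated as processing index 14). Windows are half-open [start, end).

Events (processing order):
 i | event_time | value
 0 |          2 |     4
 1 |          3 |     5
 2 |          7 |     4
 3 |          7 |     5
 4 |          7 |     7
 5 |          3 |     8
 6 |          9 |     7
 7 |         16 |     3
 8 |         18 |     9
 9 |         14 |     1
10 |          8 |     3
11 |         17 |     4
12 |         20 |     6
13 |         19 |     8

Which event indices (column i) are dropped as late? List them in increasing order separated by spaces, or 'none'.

5 9 10

i=0 t=2 v=4: → [0,4); WM=−∞
i=1 t=3 v=5: → [0,4); WM=−∞
i=2 t=7 v=4: → [4,8); WM=−∞
i=3 t=7 v=5: → [4,8); WM=7; [0,4) fires=5
i=4 t=7 v=7: → [4,8); WM=7
i=5 t=3 v=8: DROP (t<7-1); WM=7
i=6 t=9 v=7: → [8,12); WM=7
i=7 t=16 v=3: → [16,20); WM=16; [4,8) fires=7 [8,12) fires=7
i=8 t=18 v=9: → [16,20); WM=16
i=9 t=14 v=1: DROP (t<16-1); WM=16
i=10 t=8 v=3: DROP (t<16-1); WM=16
i=11 t=17 v=4: → [16,20); WM=18
i=12 t=20 v=6: → [20,24); WM=18
i=13 t=19 v=8: → [16,20); WM=18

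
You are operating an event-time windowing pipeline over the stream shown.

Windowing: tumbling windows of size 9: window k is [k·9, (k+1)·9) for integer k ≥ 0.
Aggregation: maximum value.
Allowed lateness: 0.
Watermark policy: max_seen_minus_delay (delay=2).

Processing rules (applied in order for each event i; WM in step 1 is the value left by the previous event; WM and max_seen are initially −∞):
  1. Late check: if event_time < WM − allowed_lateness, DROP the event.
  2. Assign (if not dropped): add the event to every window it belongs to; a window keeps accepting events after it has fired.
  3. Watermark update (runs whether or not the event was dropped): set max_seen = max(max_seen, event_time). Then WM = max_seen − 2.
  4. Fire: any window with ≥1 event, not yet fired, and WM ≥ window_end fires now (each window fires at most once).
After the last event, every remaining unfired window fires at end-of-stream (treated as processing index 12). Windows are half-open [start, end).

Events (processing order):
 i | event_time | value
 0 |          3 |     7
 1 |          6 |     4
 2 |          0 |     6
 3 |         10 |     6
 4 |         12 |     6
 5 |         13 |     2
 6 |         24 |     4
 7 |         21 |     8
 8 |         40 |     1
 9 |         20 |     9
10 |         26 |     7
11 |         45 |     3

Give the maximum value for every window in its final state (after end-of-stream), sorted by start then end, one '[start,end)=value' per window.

i=0 t=3 v=7: → [0,9); WM=1
i=1 t=6 v=4: → [0,9); WM=4
i=2 t=0 v=6: DROP (t<4-0); WM=4
i=3 t=10 v=6: → [9,18); WM=8
i=4 t=12 v=6: → [9,18); WM=10; [0,9) fires=7
i=5 t=13 v=2: → [9,18); WM=11
i=6 t=24 v=4: → [18,27); WM=22; [9,18) fires=6
i=7 t=21 v=8: DROP (t<22-0); WM=22
i=8 t=40 v=1: → [36,45); WM=38; [18,27) fires=4
i=9 t=20 v=9: DROP (t<38-0); WM=38
i=10 t=26 v=7: DROP (t<38-0); WM=38
i=11 t=45 v=3: → [45,54); WM=43

[0,9)=7 [9,18)=6 [18,27)=4 [36,45)=1 [45,54)=3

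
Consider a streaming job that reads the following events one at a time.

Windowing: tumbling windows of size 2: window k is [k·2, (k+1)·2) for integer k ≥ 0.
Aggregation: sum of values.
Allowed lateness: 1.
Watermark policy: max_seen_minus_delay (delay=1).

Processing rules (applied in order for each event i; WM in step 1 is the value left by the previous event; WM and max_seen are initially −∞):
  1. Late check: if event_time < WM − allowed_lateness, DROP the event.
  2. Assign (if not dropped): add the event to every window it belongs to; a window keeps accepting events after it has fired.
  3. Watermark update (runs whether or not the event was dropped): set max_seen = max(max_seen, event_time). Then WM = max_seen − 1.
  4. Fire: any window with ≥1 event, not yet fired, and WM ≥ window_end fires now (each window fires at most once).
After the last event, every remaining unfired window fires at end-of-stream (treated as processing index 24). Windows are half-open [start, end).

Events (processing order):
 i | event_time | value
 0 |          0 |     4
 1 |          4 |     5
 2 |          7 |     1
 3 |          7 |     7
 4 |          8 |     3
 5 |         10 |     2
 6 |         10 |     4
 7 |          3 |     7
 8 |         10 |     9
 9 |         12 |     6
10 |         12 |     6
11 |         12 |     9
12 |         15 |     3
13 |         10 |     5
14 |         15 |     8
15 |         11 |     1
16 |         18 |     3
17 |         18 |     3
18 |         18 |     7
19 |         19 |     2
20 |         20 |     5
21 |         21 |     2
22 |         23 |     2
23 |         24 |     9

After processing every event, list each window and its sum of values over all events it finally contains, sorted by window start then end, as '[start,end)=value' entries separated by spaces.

i=0 t=0 v=4: → [0,2); WM=-1
i=1 t=4 v=5: → [4,6); WM=3; [0,2) fires=4
i=2 t=7 v=1: → [6,8); WM=6; [4,6) fires=5
i=3 t=7 v=7: → [6,8); WM=6
i=4 t=8 v=3: → [8,10); WM=7
i=5 t=10 v=2: → [10,12); WM=9; [6,8) fires=8
i=6 t=10 v=4: → [10,12); WM=9
i=7 t=3 v=7: DROP (t<9-1); WM=9
i=8 t=10 v=9: → [10,12); WM=9
i=9 t=12 v=6: → [12,14); WM=11; [8,10) fires=3
i=10 t=12 v=6: → [12,14); WM=11
i=11 t=12 v=9: → [12,14); WM=11
i=12 t=15 v=3: → [14,16); WM=14; [10,12) fires=15 [12,14) fires=21
i=13 t=10 v=5: DROP (t<14-1); WM=14
i=14 t=15 v=8: → [14,16); WM=14
i=15 t=11 v=1: DROP (t<14-1); WM=14
i=16 t=18 v=3: → [18,20); WM=17; [14,16) fires=11
i=17 t=18 v=3: → [18,20); WM=17
i=18 t=18 v=7: → [18,20); WM=17
i=19 t=19 v=2: → [18,20); WM=18
i=20 t=20 v=5: → [20,22); WM=19
i=21 t=21 v=2: → [20,22); WM=20; [18,20) fires=15
i=22 t=23 v=2: → [22,24); WM=22; [20,22) fires=7
i=23 t=24 v=9: → [24,26); WM=23

[0,2)=4 [4,6)=5 [6,8)=8 [8,10)=3 [10,12)=15 [12,14)=21 [14,16)=11 [18,20)=15 [20,22)=7 [22,24)=2 [24,26)=9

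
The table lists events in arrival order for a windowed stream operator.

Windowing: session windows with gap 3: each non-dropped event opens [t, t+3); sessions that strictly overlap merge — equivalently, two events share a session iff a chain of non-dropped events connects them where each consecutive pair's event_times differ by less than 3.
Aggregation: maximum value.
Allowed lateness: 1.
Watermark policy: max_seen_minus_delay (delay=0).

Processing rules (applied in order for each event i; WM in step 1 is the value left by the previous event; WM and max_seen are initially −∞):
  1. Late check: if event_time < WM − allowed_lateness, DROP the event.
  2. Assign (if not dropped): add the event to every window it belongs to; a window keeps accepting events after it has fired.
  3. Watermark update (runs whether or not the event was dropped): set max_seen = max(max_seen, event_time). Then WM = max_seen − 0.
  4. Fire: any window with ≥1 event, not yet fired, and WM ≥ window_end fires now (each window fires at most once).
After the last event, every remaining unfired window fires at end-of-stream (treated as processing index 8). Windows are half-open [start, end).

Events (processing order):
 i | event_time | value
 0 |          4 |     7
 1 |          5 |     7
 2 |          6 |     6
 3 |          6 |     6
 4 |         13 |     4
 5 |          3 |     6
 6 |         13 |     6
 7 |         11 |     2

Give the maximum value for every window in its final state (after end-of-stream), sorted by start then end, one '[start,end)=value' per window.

[4,9)=7 [13,16)=6

i=0 t=4 v=7: → [4,7); WM=4
i=1 t=5 v=7: → [4,8); WM=5
i=2 t=6 v=6: → [4,9); WM=6
i=3 t=6 v=6: → [4,9); WM=6
i=4 t=13 v=4: → [13,16); WM=13
i=5 t=3 v=6: DROP (t<13-1); WM=13
i=6 t=13 v=6: → [13,16); WM=13
i=7 t=11 v=2: DROP (t<13-1); WM=13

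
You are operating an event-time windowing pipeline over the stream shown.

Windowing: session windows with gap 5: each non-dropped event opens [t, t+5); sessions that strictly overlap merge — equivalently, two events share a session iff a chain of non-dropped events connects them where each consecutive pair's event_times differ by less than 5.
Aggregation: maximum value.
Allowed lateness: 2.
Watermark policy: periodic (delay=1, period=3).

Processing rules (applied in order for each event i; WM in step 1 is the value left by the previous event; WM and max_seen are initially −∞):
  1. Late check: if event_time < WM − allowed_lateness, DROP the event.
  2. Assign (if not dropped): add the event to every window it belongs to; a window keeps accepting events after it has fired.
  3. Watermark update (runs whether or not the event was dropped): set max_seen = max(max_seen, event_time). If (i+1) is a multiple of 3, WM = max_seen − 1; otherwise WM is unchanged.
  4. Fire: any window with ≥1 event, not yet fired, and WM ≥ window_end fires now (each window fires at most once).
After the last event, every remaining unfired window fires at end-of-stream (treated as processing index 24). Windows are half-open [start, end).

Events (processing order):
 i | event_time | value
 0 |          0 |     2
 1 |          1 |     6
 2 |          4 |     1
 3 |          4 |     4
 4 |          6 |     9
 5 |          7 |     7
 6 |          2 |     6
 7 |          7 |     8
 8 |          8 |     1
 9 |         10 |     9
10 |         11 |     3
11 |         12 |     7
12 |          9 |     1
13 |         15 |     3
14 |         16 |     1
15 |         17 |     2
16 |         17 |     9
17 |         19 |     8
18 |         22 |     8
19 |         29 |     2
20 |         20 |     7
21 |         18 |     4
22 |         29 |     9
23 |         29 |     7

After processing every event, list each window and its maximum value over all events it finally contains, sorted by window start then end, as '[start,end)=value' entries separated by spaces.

i=0 t=0 v=2: → [0,5); WM=−∞
i=1 t=1 v=6: → [0,6); WM=−∞
i=2 t=4 v=1: → [0,9); WM=3
i=3 t=4 v=4: → [0,9); WM=3
i=4 t=6 v=9: → [0,11); WM=3
i=5 t=7 v=7: → [0,12); WM=6
i=6 t=2 v=6: DROP (t<6-2); WM=6
i=7 t=7 v=8: → [0,12); WM=6
i=8 t=8 v=1: → [0,13); WM=7
i=9 t=10 v=9: → [0,15); WM=7
i=10 t=11 v=3: → [0,16); WM=7
i=11 t=12 v=7: → [0,17); WM=11
i=12 t=9 v=1: → [0,17); WM=11
i=13 t=15 v=3: → [0,20); WM=11
i=14 t=16 v=1: → [0,21); WM=15
i=15 t=17 v=2: → [0,22); WM=15
i=16 t=17 v=9: → [0,22); WM=15
i=17 t=19 v=8: → [0,24); WM=18
i=18 t=22 v=8: → [0,27); WM=18
i=19 t=29 v=2: → [29,34); WM=18
i=20 t=20 v=7: → [0,27); WM=28
i=21 t=18 v=4: DROP (t<28-2); WM=28
i=22 t=29 v=9: → [29,34); WM=28
i=23 t=29 v=7: → [29,34); WM=28

[0,27)=9 [29,34)=9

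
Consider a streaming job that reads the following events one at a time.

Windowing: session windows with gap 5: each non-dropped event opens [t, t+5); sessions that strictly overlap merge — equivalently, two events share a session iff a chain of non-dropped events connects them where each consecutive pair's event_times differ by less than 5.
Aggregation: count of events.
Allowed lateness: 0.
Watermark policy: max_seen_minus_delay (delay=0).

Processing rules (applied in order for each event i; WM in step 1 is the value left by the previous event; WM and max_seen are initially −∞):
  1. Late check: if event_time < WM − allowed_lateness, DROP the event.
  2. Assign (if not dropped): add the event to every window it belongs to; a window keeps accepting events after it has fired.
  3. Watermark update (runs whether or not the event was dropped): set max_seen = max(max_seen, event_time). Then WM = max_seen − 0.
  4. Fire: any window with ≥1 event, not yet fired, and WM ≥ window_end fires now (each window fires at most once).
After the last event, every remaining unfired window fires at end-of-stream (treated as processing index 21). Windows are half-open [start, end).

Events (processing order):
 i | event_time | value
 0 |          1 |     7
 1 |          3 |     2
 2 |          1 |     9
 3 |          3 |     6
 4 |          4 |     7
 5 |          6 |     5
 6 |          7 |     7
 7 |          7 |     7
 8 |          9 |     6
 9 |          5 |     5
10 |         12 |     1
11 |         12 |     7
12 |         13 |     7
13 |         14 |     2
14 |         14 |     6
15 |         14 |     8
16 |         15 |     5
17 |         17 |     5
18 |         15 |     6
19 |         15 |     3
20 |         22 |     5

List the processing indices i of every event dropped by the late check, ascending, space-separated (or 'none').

i=0 t=1 v=7: → [1,6); WM=1
i=1 t=3 v=2: → [1,8); WM=3
i=2 t=1 v=9: DROP (t<3-0); WM=3
i=3 t=3 v=6: → [1,8); WM=3
i=4 t=4 v=7: → [1,9); WM=4
i=5 t=6 v=5: → [1,11); WM=6
i=6 t=7 v=7: → [1,12); WM=7
i=7 t=7 v=7: → [1,12); WM=7
i=8 t=9 v=6: → [1,14); WM=9
i=9 t=5 v=5: DROP (t<9-0); WM=9
i=10 t=12 v=1: → [1,17); WM=12
i=11 t=12 v=7: → [1,17); WM=12
i=12 t=13 v=7: → [1,18); WM=13
i=13 t=14 v=2: → [1,19); WM=14
i=14 t=14 v=6: → [1,19); WM=14
i=15 t=14 v=8: → [1,19); WM=14
i=16 t=15 v=5: → [1,20); WM=15
i=17 t=17 v=5: → [1,22); WM=17
i=18 t=15 v=6: DROP (t<17-0); WM=17
i=19 t=15 v=3: DROP (t<17-0); WM=17
i=20 t=22 v=5: → [22,27); WM=22

2 9 18 19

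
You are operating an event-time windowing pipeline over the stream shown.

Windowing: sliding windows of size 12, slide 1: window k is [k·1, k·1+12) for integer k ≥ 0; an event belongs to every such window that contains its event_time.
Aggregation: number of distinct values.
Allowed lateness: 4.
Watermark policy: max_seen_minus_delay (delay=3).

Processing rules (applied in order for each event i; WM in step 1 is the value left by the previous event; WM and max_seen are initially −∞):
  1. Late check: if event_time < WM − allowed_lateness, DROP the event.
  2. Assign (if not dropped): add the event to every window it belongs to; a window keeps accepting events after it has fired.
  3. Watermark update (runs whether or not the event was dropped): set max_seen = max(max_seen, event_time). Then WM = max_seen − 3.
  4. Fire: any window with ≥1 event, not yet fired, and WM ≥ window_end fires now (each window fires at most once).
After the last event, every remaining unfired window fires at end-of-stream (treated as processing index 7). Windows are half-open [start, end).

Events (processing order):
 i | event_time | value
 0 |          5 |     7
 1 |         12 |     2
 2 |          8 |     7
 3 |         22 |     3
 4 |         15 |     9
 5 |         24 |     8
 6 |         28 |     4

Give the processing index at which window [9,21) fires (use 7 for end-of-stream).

i=0 t=5 v=7: → [5,17),[4,16),[3,15),[2,14),[1,13),[0,12); WM=2
i=1 t=12 v=2: → [12,24),[11,23),[10,22),[9,21),[8,20),[7,19),[6,18),[5,17),[4,16),[3,15),[2,14),[1,13); WM=9
i=2 t=8 v=7: → [8,20),[7,19),[6,18),[5,17),[4,16),[3,15),[2,14),[1,13),[0,12); WM=9
i=3 t=22 v=3: → [22,34),[21,33),[20,32),[19,31),[18,30),[17,29),[16,28),[15,27),[14,26),[13,25),[12,24),[11,23); WM=19; [0,12) fires=1 [1,13) fires=2 [2,14) fires=2 [3,15) fires=2 [4,16) fires=2 [5,17) fires=2 [6,18) fires=2 [7,19) fires=2
i=4 t=15 v=9: → [15,27),[14,26),[13,25),[12,24),[11,23),[10,22),[9,21),[8,20),[7,19),[6,18),[5,17),[4,16); WM=19
i=5 t=24 v=8: → [24,36),[23,35),[22,34),[21,33),[20,32),[19,31),[18,30),[17,29),[16,28),[15,27),[14,26),[13,25); WM=21; [8,20) fires=3 [9,21) fires=2
i=6 t=28 v=4: → [28,40),[27,39),[26,38),[25,37),[24,36),[23,35),[22,34),[21,33),[20,32),[19,31),[18,30),[17,29); WM=25; [10,22) fires=2 [11,23) fires=3 [12,24) fires=3 [13,25) fires=3

5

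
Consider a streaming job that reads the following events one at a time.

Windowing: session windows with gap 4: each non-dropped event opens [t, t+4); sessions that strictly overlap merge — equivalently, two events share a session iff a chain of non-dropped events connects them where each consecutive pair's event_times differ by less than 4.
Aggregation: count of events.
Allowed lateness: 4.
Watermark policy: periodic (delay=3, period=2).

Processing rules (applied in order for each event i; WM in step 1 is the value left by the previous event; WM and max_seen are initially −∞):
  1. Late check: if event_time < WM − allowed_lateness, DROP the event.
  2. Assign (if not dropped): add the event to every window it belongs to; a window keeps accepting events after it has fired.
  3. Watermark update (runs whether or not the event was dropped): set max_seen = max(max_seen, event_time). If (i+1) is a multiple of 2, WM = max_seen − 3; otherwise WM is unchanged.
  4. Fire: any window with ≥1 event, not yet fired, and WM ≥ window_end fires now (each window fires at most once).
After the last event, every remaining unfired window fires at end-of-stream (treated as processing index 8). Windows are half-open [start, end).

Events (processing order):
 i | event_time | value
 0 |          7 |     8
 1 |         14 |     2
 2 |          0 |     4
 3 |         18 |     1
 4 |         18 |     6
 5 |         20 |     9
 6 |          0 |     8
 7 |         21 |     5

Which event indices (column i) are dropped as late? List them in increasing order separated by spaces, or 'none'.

2 6

i=0 t=7 v=8: → [7,11); WM=−∞
i=1 t=14 v=2: → [14,18); WM=11
i=2 t=0 v=4: DROP (t<11-4); WM=11
i=3 t=18 v=1: → [18,22); WM=15
i=4 t=18 v=6: → [18,22); WM=15
i=5 t=20 v=9: → [18,24); WM=17
i=6 t=0 v=8: DROP (t<17-4); WM=17
i=7 t=21 v=5: → [18,25); WM=18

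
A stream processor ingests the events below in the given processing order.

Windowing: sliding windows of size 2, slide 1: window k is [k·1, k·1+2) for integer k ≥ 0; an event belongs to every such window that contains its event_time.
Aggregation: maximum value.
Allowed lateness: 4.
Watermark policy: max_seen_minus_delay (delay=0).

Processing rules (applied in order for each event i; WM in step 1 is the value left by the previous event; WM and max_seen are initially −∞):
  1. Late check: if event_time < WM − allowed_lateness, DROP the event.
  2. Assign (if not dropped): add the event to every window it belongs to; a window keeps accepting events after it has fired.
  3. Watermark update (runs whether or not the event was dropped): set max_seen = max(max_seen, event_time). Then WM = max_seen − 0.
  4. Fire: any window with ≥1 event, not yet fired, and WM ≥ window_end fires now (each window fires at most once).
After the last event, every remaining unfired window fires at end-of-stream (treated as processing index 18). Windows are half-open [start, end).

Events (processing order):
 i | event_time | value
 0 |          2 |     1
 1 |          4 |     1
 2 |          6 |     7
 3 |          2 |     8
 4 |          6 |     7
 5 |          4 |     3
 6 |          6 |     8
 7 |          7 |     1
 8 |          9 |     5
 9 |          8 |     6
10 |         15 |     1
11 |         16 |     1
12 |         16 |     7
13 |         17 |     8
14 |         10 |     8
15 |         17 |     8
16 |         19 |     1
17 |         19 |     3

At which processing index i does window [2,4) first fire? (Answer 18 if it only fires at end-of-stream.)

1

i=0 t=2 v=1: → [2,4),[1,3); WM=2
i=1 t=4 v=1: → [4,6),[3,5); WM=4; [1,3) fires=1 [2,4) fires=1
i=2 t=6 v=7: → [6,8),[5,7); WM=6; [3,5) fires=1 [4,6) fires=1
i=3 t=2 v=8: → [2,4),[1,3); WM=6
i=4 t=6 v=7: → [6,8),[5,7); WM=6
i=5 t=4 v=3: → [4,6),[3,5); WM=6
i=6 t=6 v=8: → [6,8),[5,7); WM=6
i=7 t=7 v=1: → [7,9),[6,8); WM=7; [5,7) fires=8
i=8 t=9 v=5: → [9,11),[8,10); WM=9; [6,8) fires=8 [7,9) fires=1
i=9 t=8 v=6: → [8,10),[7,9); WM=9
i=10 t=15 v=1: → [15,17),[14,16); WM=15; [8,10) fires=6 [9,11) fires=5
i=11 t=16 v=1: → [16,18),[15,17); WM=16; [14,16) fires=1
i=12 t=16 v=7: → [16,18),[15,17); WM=16
i=13 t=17 v=8: → [17,19),[16,18); WM=17; [15,17) fires=7
i=14 t=10 v=8: DROP (t<17-4); WM=17
i=15 t=17 v=8: → [17,19),[16,18); WM=17
i=16 t=19 v=1: → [19,21),[18,20); WM=19; [16,18) fires=8 [17,19) fires=8
i=17 t=19 v=3: → [19,21),[18,20); WM=19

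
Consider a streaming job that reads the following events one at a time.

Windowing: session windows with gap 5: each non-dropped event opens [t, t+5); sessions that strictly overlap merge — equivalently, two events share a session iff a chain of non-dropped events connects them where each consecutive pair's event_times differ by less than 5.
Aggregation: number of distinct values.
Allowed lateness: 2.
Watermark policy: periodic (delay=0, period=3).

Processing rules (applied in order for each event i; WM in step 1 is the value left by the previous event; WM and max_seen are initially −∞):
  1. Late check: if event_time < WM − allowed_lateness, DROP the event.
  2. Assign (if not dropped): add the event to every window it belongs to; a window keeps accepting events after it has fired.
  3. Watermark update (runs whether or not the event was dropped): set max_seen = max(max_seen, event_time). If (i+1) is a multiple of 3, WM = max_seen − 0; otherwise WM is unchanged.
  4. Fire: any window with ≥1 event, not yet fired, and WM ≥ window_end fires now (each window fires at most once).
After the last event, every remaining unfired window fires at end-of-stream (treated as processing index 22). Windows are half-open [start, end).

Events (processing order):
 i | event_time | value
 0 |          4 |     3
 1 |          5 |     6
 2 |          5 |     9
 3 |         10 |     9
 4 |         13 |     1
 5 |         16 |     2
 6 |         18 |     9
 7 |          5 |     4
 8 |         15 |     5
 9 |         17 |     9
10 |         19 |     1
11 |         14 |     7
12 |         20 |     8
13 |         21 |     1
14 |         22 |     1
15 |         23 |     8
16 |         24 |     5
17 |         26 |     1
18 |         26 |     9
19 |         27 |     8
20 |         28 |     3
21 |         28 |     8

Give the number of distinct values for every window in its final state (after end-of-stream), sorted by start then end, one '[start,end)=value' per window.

i=0 t=4 v=3: → [4,9); WM=−∞
i=1 t=5 v=6: → [4,10); WM=−∞
i=2 t=5 v=9: → [4,10); WM=5
i=3 t=10 v=9: → [10,15); WM=5
i=4 t=13 v=1: → [10,18); WM=5
i=5 t=16 v=2: → [10,21); WM=16
i=6 t=18 v=9: → [10,23); WM=16
i=7 t=5 v=4: DROP (t<16-2); WM=16
i=8 t=15 v=5: → [10,23); WM=18
i=9 t=17 v=9: → [10,23); WM=18
i=10 t=19 v=1: → [10,24); WM=18
i=11 t=14 v=7: DROP (t<18-2); WM=19
i=12 t=20 v=8: → [10,25); WM=19
i=13 t=21 v=1: → [10,26); WM=19
i=14 t=22 v=1: → [10,27); WM=22
i=15 t=23 v=8: → [10,28); WM=22
i=16 t=24 v=5: → [10,29); WM=22
i=17 t=26 v=1: → [10,31); WM=26
i=18 t=26 v=9: → [10,31); WM=26
i=19 t=27 v=8: → [10,32); WM=26
i=20 t=28 v=3: → [10,33); WM=28
i=21 t=28 v=8: → [10,33); WM=28

[4,10)=3 [10,33)=6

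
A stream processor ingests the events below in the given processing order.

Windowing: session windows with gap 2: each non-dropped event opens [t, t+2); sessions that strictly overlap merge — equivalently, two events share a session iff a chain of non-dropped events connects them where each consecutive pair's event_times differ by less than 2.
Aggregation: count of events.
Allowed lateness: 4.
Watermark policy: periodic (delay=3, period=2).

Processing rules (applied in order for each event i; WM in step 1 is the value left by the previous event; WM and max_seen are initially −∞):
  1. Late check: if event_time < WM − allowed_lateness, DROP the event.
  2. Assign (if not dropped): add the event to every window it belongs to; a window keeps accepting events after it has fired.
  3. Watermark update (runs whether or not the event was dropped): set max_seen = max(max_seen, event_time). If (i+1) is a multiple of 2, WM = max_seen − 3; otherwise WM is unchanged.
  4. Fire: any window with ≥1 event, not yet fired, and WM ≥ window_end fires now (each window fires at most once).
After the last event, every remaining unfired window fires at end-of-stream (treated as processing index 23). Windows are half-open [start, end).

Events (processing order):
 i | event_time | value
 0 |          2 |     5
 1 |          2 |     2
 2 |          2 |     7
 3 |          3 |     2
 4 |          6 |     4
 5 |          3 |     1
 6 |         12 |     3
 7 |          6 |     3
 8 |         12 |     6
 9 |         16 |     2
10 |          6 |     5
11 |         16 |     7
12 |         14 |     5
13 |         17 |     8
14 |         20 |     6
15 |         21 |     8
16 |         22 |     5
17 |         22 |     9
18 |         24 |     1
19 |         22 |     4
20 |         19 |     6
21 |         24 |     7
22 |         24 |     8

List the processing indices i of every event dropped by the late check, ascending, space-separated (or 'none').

i=0 t=2 v=5: → [2,4); WM=−∞
i=1 t=2 v=2: → [2,4); WM=-1
i=2 t=2 v=7: → [2,4); WM=-1
i=3 t=3 v=2: → [2,5); WM=0
i=4 t=6 v=4: → [6,8); WM=0
i=5 t=3 v=1: → [2,5); WM=3
i=6 t=12 v=3: → [12,14); WM=3
i=7 t=6 v=3: → [6,8); WM=9
i=8 t=12 v=6: → [12,14); WM=9
i=9 t=16 v=2: → [16,18); WM=13
i=10 t=6 v=5: DROP (t<13-4); WM=13
i=11 t=16 v=7: → [16,18); WM=13
i=12 t=14 v=5: → [14,16); WM=13
i=13 t=17 v=8: → [16,19); WM=14
i=14 t=20 v=6: → [20,22); WM=14
i=15 t=21 v=8: → [20,23); WM=18
i=16 t=22 v=5: → [20,24); WM=18
i=17 t=22 v=9: → [20,24); WM=19
i=18 t=24 v=1: → [24,26); WM=19
i=19 t=22 v=4: → [20,24); WM=21
i=20 t=19 v=6: → [19,24); WM=21
i=21 t=24 v=7: → [24,26); WM=21
i=22 t=24 v=8: → [24,26); WM=21

10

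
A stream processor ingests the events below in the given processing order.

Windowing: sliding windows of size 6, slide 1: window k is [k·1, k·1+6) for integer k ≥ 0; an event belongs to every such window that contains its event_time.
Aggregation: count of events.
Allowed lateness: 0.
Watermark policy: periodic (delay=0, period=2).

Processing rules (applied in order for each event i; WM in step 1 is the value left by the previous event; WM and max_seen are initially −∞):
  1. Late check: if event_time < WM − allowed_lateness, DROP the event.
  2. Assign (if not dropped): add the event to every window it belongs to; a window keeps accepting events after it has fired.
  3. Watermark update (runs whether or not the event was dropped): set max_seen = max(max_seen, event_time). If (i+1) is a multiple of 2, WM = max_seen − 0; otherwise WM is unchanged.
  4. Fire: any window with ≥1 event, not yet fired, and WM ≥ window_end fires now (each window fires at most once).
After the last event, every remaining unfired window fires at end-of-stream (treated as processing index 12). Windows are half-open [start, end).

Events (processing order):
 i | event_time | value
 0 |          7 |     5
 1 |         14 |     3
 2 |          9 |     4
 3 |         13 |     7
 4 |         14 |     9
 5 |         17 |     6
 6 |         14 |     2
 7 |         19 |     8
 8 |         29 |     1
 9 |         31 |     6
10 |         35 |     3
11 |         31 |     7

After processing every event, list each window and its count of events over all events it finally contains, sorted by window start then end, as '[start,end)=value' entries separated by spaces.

i=0 t=7 v=5: → [7,13),[6,12),[5,11),[4,10),[3,9),[2,8); WM=−∞
i=1 t=14 v=3: → [14,20),[13,19),[12,18),[11,17),[10,16),[9,15); WM=14; [2,8) fires=1 [3,9) fires=1 [4,10) fires=1 [5,11) fires=1 [6,12) fires=1 [7,13) fires=1
i=2 t=9 v=4: DROP (t<14-0); WM=14
i=3 t=13 v=7: DROP (t<14-0); WM=14
i=4 t=14 v=9: → [14,20),[13,19),[12,18),[11,17),[10,16),[9,15); WM=14
i=5 t=17 v=6: → [17,23),[16,22),[15,21),[14,20),[13,19),[12,18); WM=17; [9,15) fires=2 [10,16) fires=2 [11,17) fires=2
i=6 t=14 v=2: DROP (t<17-0); WM=17
i=7 t=19 v=8: → [19,25),[18,24),[17,23),[16,22),[15,21),[14,20); WM=19; [12,18) fires=3 [13,19) fires=3
i=8 t=29 v=1: → [29,35),[28,34),[27,33),[26,32),[25,31),[24,30); WM=19
i=9 t=31 v=6: → [31,37),[30,36),[29,35),[28,34),[27,33),[26,32); WM=31; [14,20) fires=4 [15,21) fires=2 [16,22) fires=2 [17,23) fires=2 [18,24) fires=1 [19,25) fires=1 [24,30) fires=1 [25,31) fires=1
i=10 t=35 v=3: → [35,41),[34,40),[33,39),[32,38),[31,37),[30,36); WM=31
i=11 t=31 v=7: → [31,37),[30,36),[29,35),[28,34),[27,33),[26,32); WM=35; [26,32) fires=3 [27,33) fires=3 [28,34) fires=3 [29,35) fires=3

[2,8)=1 [3,9)=1 [4,10)=1 [5,11)=1 [6,12)=1 [7,13)=1 [9,15)=2 [10,16)=2 [11,17)=2 [12,18)=3 [13,19)=3 [14,20)=4 [15,21)=2 [16,22)=2 [17,23)=2 [18,24)=1 [19,25)=1 [24,30)=1 [25,31)=1 [26,32)=3 [27,33)=3 [28,34)=3 [29,35)=3 [30,36)=3 [31,37)=3 [32,38)=1 [33,39)=1 [34,40)=1 [35,41)=1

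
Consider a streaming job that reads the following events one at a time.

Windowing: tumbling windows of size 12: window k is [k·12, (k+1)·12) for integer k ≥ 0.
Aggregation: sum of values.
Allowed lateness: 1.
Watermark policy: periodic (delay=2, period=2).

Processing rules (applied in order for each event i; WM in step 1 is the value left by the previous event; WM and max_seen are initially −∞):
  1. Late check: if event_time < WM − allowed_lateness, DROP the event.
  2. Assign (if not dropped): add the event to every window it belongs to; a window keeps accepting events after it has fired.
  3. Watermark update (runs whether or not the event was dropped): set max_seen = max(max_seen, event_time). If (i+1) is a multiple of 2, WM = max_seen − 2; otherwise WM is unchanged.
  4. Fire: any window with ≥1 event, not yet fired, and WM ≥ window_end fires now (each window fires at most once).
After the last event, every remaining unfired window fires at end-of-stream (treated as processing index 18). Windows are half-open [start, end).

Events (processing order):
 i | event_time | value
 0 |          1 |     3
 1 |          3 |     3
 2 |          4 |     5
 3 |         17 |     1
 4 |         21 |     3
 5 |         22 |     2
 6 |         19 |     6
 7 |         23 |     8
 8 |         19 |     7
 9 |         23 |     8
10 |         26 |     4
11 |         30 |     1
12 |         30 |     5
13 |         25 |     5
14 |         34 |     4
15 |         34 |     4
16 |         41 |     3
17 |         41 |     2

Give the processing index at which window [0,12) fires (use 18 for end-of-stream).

i=0 t=1 v=3: → [0,12); WM=−∞
i=1 t=3 v=3: → [0,12); WM=1
i=2 t=4 v=5: → [0,12); WM=1
i=3 t=17 v=1: → [12,24); WM=15; [0,12) fires=11
i=4 t=21 v=3: → [12,24); WM=15
i=5 t=22 v=2: → [12,24); WM=20
i=6 t=19 v=6: → [12,24); WM=20
i=7 t=23 v=8: → [12,24); WM=21
i=8 t=19 v=7: DROP (t<21-1); WM=21
i=9 t=23 v=8: → [12,24); WM=21
i=10 t=26 v=4: → [24,36); WM=21
i=11 t=30 v=1: → [24,36); WM=28; [12,24) fires=28
i=12 t=30 v=5: → [24,36); WM=28
i=13 t=25 v=5: DROP (t<28-1); WM=28
i=14 t=34 v=4: → [24,36); WM=28
i=15 t=34 v=4: → [24,36); WM=32
i=16 t=41 v=3: → [36,48); WM=32
i=17 t=41 v=2: → [36,48); WM=39; [24,36) fires=18

3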